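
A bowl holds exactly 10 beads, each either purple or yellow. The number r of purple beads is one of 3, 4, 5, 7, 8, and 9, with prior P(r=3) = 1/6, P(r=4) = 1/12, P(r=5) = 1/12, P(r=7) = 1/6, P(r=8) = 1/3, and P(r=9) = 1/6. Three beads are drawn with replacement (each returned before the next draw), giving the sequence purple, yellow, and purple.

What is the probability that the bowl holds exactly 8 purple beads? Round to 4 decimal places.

0.3894

For each hypothesis, P(data | H) works out to: P(data | r = 3) = (3/10)(7/10)(3/10) = 0.063; P(data | r = 4) = (4/10)(6/10)(4/10) = 0.096; P(data | r = 5) = (5/10)(5/10)(5/10) = 0.125; P(data | r = 7) = (7/10)(3/10)(7/10) = 0.147; P(data | r = 8) = (8/10)(2/10)(8/10) = 0.128; P(data | r = 9) = (9/10)(1/10)(9/10) = 0.081.
The prior-weighted likelihoods are 1/6 · 0.063 = 0.0105, 1/12 · 0.096 = 0.008, 1/12 · 0.125 = 0.010417, 1/6 · 0.147 = 0.0245, 1/3 · 0.128 = 0.042667, 1/6 · 0.081 = 0.0135; summing to 0.10958.
Therefore the posterior P(r = 8 | data) = (0.042667) / (0.10958) = 0.38935.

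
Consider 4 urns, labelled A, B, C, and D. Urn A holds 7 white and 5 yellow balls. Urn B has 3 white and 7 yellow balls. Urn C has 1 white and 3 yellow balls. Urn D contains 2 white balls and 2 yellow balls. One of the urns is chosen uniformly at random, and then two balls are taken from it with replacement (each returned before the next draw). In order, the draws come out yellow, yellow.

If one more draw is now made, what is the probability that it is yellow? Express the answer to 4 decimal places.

For each hypothesis, P(data | H) works out to: P(data | urn A) = (5/12)(5/12) = 0.17361; P(data | urn B) = (7/10)(7/10) = 0.49; P(data | urn C) = (3/4)(3/4) = 0.5625; P(data | urn D) = (2/4)(2/4) = 0.25.
The prior-weighted likelihoods are 1/4 · 0.17361 = 0.043403, 1/4 · 0.49 = 0.1225, 1/4 · 0.5625 = 0.14062, 1/4 · 0.25 = 0.0625; with total 0.36903.
The posterior is then P(urn A | data) = 0.11761, P(urn B | data) = 0.33195, P(urn C | data) = 0.38107, P(urn D | data) = 0.16936.
Averaging over the posterior, P(yellow next | data) = (5/12)(0.11761) + (7/10)(0.33195) + (3/4)(0.38107) + (1/2)(0.16936) = 0.65186.

0.6519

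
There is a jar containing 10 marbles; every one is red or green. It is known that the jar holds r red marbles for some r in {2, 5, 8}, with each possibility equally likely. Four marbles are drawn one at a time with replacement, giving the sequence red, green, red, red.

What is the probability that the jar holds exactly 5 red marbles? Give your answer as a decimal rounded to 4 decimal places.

0.3649

Compute the likelihood of the observed sequence for each case: P(data | r = 2) = (2/10)(8/10)(2/10)(2/10) = 0.0064; P(data | r = 5) = (5/10)(5/10)(5/10)(5/10) = 0.0625; P(data | r = 8) = (8/10)(2/10)(8/10)(8/10) = 0.1024.
Weighting by the prior gives 1/3 · 0.0064 = 0.0021333, 1/3 · 0.0625 = 0.020833, 1/3 · 0.1024 = 0.034133; these sum to 0.0571.
Therefore the posterior P(r = 5 | data) = (0.020833) / (0.0571) = 0.36486.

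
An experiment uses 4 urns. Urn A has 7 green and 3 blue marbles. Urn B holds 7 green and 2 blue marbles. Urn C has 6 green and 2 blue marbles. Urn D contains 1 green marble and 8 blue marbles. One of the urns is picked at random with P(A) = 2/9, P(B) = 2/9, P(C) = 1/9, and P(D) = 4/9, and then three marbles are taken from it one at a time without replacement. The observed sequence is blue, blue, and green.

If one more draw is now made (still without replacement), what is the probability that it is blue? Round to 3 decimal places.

0.707

Under each hypothesis, the probability of the observed sequence is: P(data | urn A) = (3/10)(2/9)(7/8) = 0.058333; P(data | urn B) = (2/9)(1/8)(7/7) = 0.027778; P(data | urn C) = (2/8)(1/7)(6/6) = 0.035714; P(data | urn D) = (8/9)(7/8)(1/7) = 0.11111.
Multiplying each by its prior: 2/9 · 0.058333 = 0.012963, 2/9 · 0.027778 = 0.0061728, 1/9 · 0.035714 = 0.0039683, 4/9 · 0.11111 = 0.049383; these sum to 0.072487.
Normalising, the posterior is P(urn A | data) = 0.17883, P(urn B | data) = 0.085158, P(urn C | data) = 0.054745, P(urn D | data) = 0.68127.
The predictive probability is P(blue next | data) = (1/7)(0.17883) + (0)(0.085158) + (0)(0.054745) + (1)(0.68127) = 0.70681.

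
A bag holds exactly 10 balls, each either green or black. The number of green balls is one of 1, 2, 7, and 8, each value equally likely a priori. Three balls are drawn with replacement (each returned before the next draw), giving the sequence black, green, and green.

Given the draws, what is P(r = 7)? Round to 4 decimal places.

0.4652

The likelihood of the observed sequence under each hypothesis: P(data | r = 1) = (9/10)(1/10)(1/10) = 0.009; P(data | r = 2) = (8/10)(2/10)(2/10) = 0.032; P(data | r = 7) = (3/10)(7/10)(7/10) = 0.147; P(data | r = 8) = (2/10)(8/10)(8/10) = 0.128.
The prior-weighted likelihoods are 1/4 · 0.009 = 0.00225, 1/4 · 0.032 = 0.008, 1/4 · 0.147 = 0.03675, 1/4 · 0.128 = 0.032; summing to 0.079.
By Bayes' rule, P(r = 7 | data) = (0.03675) / (0.079) = 0.46519.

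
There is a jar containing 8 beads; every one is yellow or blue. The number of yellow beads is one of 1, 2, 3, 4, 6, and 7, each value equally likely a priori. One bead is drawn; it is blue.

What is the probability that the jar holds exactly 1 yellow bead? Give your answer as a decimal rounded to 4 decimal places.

Under each hypothesis, the probability of this draw is: P(data | r = 1) = (7/8) = 7/8; P(data | r = 2) = (6/8) = 3/4; P(data | r = 3) = (5/8) = 5/8; P(data | r = 4) = (4/8) = 1/2; P(data | r = 6) = (2/8) = 1/4; P(data | r = 7) = (1/8) = 1/8.
Weighting by the prior gives 1/6 · 7/8 = 7/48, 1/6 · 3/4 = 1/8, 1/6 · 5/8 = 5/48, 1/6 · 1/2 = 1/12, 1/6 · 1/4 = 1/24, 1/6 · 1/8 = 1/48; with total 25/48.
Hence P(r = 1 | data) = (7/48) / (25/48) = 7/25.

0.2800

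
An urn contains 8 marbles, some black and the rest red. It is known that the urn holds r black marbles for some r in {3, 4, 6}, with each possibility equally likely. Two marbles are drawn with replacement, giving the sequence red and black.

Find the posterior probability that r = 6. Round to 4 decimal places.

0.2791

For each hypothesis, P(data | H) works out to: P(data | r = 3) = (5/8)(3/8) = 15/64; P(data | r = 4) = (4/8)(4/8) = 1/4; P(data | r = 6) = (2/8)(6/8) = 3/16.
The prior-weighted likelihoods are 1/3 · 15/64 = 5/64, 1/3 · 1/4 = 1/12, 1/3 · 3/16 = 1/16; with total 43/192.
Therefore the posterior P(r = 6 | data) = (1/16) / (43/192) = 12/43.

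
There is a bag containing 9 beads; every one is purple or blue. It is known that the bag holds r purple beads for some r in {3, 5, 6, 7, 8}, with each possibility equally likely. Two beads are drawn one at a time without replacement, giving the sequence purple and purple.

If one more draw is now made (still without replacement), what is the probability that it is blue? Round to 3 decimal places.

Compute the likelihood of the observed sequence for each case: P(data | r = 3) = (3/9)(2/8) = 1/12; P(data | r = 5) = (5/9)(4/8) = 5/18; P(data | r = 6) = (6/9)(5/8) = 5/12; P(data | r = 7) = (7/9)(6/8) = 7/12; P(data | r = 8) = (8/9)(7/8) = 7/9.
Weighting by the prior gives 1/5 · 1/12 = 1/60, 1/5 · 5/18 = 1/18, 1/5 · 5/12 = 1/12, 1/5 · 7/12 = 7/60, 1/5 · 7/9 = 7/45; these sum to 77/180.
Normalising, the posterior is P(r = 3 | data) = 3/77, P(r = 5 | data) = 10/77, P(r = 6 | data) = 15/77, P(r = 7 | data) = 3/11, P(r = 8 | data) = 4/11.
The predictive probability is P(blue next | data) = (6/7)(3/77) + (4/7)(10/77) + (3/7)(15/77) + (2/7)(3/11) + (1/7)(4/11) = 173/539.

0.321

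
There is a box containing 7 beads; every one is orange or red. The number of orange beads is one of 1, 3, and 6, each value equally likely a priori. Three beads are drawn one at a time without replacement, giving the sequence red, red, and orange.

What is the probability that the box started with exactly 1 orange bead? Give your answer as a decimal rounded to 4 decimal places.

For each hypothesis, P(data | H) works out to: P(data | r = 1) = (6/7)(5/6)(1/5) = 1/7; P(data | r = 3) = (4/7)(3/6)(3/5) = 6/35; P(data | r = 6) = (1/7)(0/6) = 0.
Multiplying each by its prior: 1/3 · 1/7 = 1/21, 1/3 · 6/35 = 2/35, 1/3 · 0 = 0; summing to 11/105.
Therefore the posterior P(r = 1 | data) = (1/21) / (11/105) = 5/11.

0.4545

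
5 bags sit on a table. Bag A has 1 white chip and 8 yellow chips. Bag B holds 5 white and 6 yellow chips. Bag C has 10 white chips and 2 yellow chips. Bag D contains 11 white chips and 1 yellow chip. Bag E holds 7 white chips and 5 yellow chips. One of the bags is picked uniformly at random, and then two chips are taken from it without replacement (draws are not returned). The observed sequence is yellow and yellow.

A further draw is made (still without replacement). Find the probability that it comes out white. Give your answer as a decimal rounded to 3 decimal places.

0.315

Under each hypothesis, the probability of the observed sequence is: P(data | bag A) = (8/9)(7/8) = 7/9; P(data | bag B) = (6/11)(5/10) = 3/11; P(data | bag C) = (2/12)(1/11) = 1/66; P(data | bag D) = (1/12)(0/11) = 0; P(data | bag E) = (5/12)(4/11) = 5/33.
The prior-weighted likelihoods are 1/5 · 7/9 = 7/45, 1/5 · 3/11 = 3/55, 1/5 · 1/66 = 1/330, 1/5 · 0 = 0, 1/5 · 5/33 = 1/33; summing to 241/990.
Normalising, the posterior is P(bag A | data) = 154/241, P(bag B | data) = 54/241, P(bag C | data) = 3/241, P(bag D | data) = 0, P(bag E | data) = 30/241.
Averaging over the posterior, P(white next | data) = (1/7)(154/241) + (5/9)(54/241) + (1)(3/241) + (7/10)(30/241) = 76/241.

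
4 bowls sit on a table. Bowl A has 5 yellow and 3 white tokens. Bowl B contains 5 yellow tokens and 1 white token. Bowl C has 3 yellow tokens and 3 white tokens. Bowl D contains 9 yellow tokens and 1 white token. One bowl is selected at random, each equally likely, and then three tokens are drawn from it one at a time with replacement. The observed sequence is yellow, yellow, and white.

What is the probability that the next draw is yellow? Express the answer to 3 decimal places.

0.691

For each hypothesis, P(data | H) works out to: P(data | bowl A) = (5/8)(5/8)(3/8) = 0.14648; P(data | bowl B) = (5/6)(5/6)(1/6) = 0.11574; P(data | bowl C) = (3/6)(3/6)(3/6) = 0.125; P(data | bowl D) = (9/10)(9/10)(1/10) = 0.081.
Multiplying each by its prior: 1/4 · 0.14648 = 0.036621, 1/4 · 0.11574 = 0.028935, 1/4 · 0.125 = 0.03125, 1/4 · 0.081 = 0.02025; with total 0.11706.
Dividing through by the total gives posterior P(bowl A | data) = 0.31285, P(bowl B | data) = 0.24719, P(bowl C | data) = 0.26697, P(bowl D | data) = 0.17299.
The predictive probability is P(yellow next | data) = (5/8)(0.31285) + (5/6)(0.24719) + (1/2)(0.26697) + (9/10)(0.17299) = 0.6907.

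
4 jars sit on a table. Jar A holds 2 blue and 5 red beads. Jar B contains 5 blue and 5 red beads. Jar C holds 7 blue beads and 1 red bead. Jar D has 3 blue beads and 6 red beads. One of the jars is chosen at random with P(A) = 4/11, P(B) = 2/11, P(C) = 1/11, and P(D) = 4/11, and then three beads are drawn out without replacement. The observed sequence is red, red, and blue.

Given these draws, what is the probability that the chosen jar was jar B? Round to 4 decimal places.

0.1584

Under each hypothesis, the probability of the observed sequence is: P(data | jar A) = (5/7)(4/6)(2/5) = 0.19048; P(data | jar B) = (5/10)(4/9)(5/8) = 0.13889; P(data | jar C) = (1/8)(0/7) = 0; P(data | jar D) = (6/9)(5/8)(3/7) = 0.17857.
The prior-weighted likelihoods are 4/11 · 0.19048 = 0.069264, 2/11 · 0.13889 = 0.025253, 1/11 · 0 = 0, 4/11 · 0.17857 = 0.064935; summing to 0.15945.
By Bayes' rule, P(jar B | data) = (0.025253) / (0.15945) = 0.15837.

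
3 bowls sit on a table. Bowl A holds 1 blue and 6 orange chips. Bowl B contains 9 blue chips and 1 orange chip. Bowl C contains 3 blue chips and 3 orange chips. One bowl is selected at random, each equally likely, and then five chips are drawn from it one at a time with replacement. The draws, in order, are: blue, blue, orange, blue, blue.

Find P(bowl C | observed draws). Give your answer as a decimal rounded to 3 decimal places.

0.321

Compute the likelihood of the observed sequence for each case: P(data | bowl A) = (1/7)(1/7)(6/7)(1/7)(1/7) = 0.00035699; P(data | bowl B) = (9/10)(9/10)(1/10)(9/10)(9/10) = 0.06561; P(data | bowl C) = (3/6)(3/6)(3/6)(3/6)(3/6) = 0.03125.
Weighting by the prior gives 1/3 · 0.00035699 = 0.000119, 1/3 · 0.06561 = 0.02187, 1/3 · 0.03125 = 0.010417; these sum to 0.032406.
By Bayes' rule, P(bowl C | data) = (0.010417) / (0.032406) = 0.32145.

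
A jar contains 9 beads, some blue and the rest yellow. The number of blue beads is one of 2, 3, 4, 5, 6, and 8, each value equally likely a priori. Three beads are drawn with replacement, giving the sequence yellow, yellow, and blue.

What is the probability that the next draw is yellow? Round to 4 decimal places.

For each hypothesis, P(data | H) works out to: P(data | r = 2) = (7/9)(7/9)(2/9) = 0.13443; P(data | r = 3) = (6/9)(6/9)(3/9) = 0.14815; P(data | r = 4) = (5/9)(5/9)(4/9) = 0.13717; P(data | r = 5) = (4/9)(4/9)(5/9) = 0.10974; P(data | r = 6) = (3/9)(3/9)(6/9) = 0.074074; P(data | r = 8) = (1/9)(1/9)(8/9) = 0.010974.
The prior-weighted likelihoods are 1/6 · 0.13443 = 0.022405, 1/6 · 0.14815 = 0.024691, 1/6 · 0.13717 = 0.022862, 1/6 · 0.10974 = 0.01829, 1/6 · 0.074074 = 0.012346, 1/6 · 0.010974 = 0.001829; with total 0.10242.
The posterior is then P(r = 2 | data) = 0.21875, P(r = 3 | data) = 0.24107, P(r = 4 | data) = 0.22321, P(r = 5 | data) = 0.17857, P(r = 6 | data) = 0.12054, P(r = 8 | data) = 0.017857.
So P(yellow next | data) = Σ P(yellow next | H) P(H | data) = (7/9)(0.21875) + (2/3)(0.24107) + (5/9)(0.22321) + (4/9)(0.17857) + (1/3)(0.12054) + (1/9)(0.017857) = 0.57639.

0.5764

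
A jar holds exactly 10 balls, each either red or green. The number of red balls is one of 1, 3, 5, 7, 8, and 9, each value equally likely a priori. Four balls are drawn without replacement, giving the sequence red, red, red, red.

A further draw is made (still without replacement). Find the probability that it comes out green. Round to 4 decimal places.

The likelihood of the observed sequence under each hypothesis: P(data | r = 1) = (1/10)(0/9) = 0; P(data | r = 3) = (3/10)(2/9)(1/8)(0/7) = 0; P(data | r = 5) = (5/10)(4/9)(3/8)(2/7) = 1/42; P(data | r = 7) = (7/10)(6/9)(5/8)(4/7) = 1/6; P(data | r = 8) = (8/10)(7/9)(6/8)(5/7) = 1/3; P(data | r = 9) = (9/10)(8/9)(7/8)(6/7) = 3/5.
Multiplying each by its prior: 1/6 · 0 = 0, 1/6 · 0 = 0, 1/6 · 1/42 = 1/252, 1/6 · 1/6 = 1/36, 1/6 · 1/3 = 1/18, 1/6 · 3/5 = 1/10; these sum to 59/315.
The posterior is then P(r = 1 | data) = 0, P(r = 3 | data) = 0, P(r = 5 | data) = 5/236, P(r = 7 | data) = 35/236, P(r = 8 | data) = 35/118, P(r = 9 | data) = 63/118.
The predictive probability is P(green next | data) = (5/6)(5/236) + (1/2)(35/236) + (1/3)(35/118) + (1/6)(63/118) = 33/118.

0.2797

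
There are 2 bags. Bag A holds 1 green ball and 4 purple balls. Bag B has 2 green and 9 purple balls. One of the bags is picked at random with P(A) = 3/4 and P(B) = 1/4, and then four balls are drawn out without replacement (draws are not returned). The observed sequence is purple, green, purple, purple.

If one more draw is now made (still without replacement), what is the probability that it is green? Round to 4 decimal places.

The likelihood of the observed sequence under each hypothesis: P(data | bag A) = (4/5)(1/4)(3/3)(2/2) = 1/5; P(data | bag B) = (9/11)(2/10)(8/9)(7/8) = 7/55.
The prior-weighted likelihoods are 3/4 · 1/5 = 3/20, 1/4 · 7/55 = 7/220; these sum to 2/11.
Normalising, the posterior is P(bag A | data) = 33/40, P(bag B | data) = 7/40.
So P(green next | data) = Σ P(green next | H) P(H | data) = (0)(33/40) + (1/7)(7/40) = 1/40.

0.0250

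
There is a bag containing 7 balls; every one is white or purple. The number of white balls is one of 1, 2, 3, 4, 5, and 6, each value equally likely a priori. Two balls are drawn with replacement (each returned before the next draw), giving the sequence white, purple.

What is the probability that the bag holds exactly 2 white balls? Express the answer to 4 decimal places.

0.1786

For each hypothesis, P(data | H) works out to: P(data | r = 1) = (1/7)(6/7) = 6/49; P(data | r = 2) = (2/7)(5/7) = 10/49; P(data | r = 3) = (3/7)(4/7) = 12/49; P(data | r = 4) = (4/7)(3/7) = 12/49; P(data | r = 5) = (5/7)(2/7) = 10/49; P(data | r = 6) = (6/7)(1/7) = 6/49.
Weighting by the prior gives 1/6 · 6/49 = 1/49, 1/6 · 10/49 = 5/147, 1/6 · 12/49 = 2/49, 1/6 · 12/49 = 2/49, 1/6 · 10/49 = 5/147, 1/6 · 6/49 = 1/49; summing to 4/21.
Hence P(r = 2 | data) = (5/147) / (4/21) = 5/28.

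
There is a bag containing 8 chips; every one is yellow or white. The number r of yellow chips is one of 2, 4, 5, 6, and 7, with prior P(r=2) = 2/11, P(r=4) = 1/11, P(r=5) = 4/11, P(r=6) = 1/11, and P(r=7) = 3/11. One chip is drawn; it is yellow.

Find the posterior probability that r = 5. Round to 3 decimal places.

Compute the likelihood of this draw for each case: P(data | r = 2) = (2/8) = 1/4; P(data | r = 4) = (4/8) = 1/2; P(data | r = 5) = (5/8) = 5/8; P(data | r = 6) = (6/8) = 3/4; P(data | r = 7) = (7/8) = 7/8.
Weighting by the prior gives 2/11 · 1/4 = 1/22, 1/11 · 1/2 = 1/22, 4/11 · 5/8 = 5/22, 1/11 · 3/4 = 3/44, 3/11 · 7/8 = 21/88; summing to 5/8.
Therefore the posterior P(r = 5 | data) = (5/22) / (5/8) = 4/11.

0.364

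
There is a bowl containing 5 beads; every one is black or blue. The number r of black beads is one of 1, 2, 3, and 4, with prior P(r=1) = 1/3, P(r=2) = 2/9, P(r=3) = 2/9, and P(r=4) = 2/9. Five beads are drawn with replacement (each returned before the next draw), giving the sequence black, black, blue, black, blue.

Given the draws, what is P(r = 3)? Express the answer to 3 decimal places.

0.403

The likelihood of the observed sequence under each hypothesis: P(data | r = 1) = (1/5)(1/5)(4/5)(1/5)(4/5) = 0.00512; P(data | r = 2) = (2/5)(2/5)(3/5)(2/5)(3/5) = 0.02304; P(data | r = 3) = (3/5)(3/5)(2/5)(3/5)(2/5) = 0.03456; P(data | r = 4) = (4/5)(4/5)(1/5)(4/5)(1/5) = 0.02048.
The prior-weighted likelihoods are 1/3 · 0.00512 = 0.0017067, 2/9 · 0.02304 = 0.00512, 2/9 · 0.03456 = 0.00768, 2/9 · 0.02048 = 0.0045511; with total 0.019058.
So P(r = 3 | data) = (0.00768) / (0.019058) = 0.40299.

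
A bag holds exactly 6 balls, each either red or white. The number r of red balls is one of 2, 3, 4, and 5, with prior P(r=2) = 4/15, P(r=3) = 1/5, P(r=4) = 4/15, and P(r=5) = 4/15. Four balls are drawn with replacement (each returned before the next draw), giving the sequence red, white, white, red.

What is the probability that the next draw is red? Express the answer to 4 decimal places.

Under each hypothesis, the probability of the observed sequence is: P(data | r = 2) = (2/6)(4/6)(4/6)(2/6) = 0.049383; P(data | r = 3) = (3/6)(3/6)(3/6)(3/6) = 0.0625; P(data | r = 4) = (4/6)(2/6)(2/6)(4/6) = 0.049383; P(data | r = 5) = (5/6)(1/6)(1/6)(5/6) = 0.01929.
The prior-weighted likelihoods are 4/15 · 0.049383 = 0.013169, 1/5 · 0.0625 = 0.0125, 4/15 · 0.049383 = 0.013169, 4/15 · 0.01929 = 0.005144; summing to 0.043981.
Normalising, the posterior is P(r = 2 | data) = 0.29942, P(r = 3 | data) = 0.28421, P(r = 4 | data) = 0.29942, P(r = 5 | data) = 0.11696.
The predictive probability is P(red next | data) = (1/3)(0.29942) + (1/2)(0.28421) + (2/3)(0.29942) + (5/6)(0.11696) = 0.53899.

0.5390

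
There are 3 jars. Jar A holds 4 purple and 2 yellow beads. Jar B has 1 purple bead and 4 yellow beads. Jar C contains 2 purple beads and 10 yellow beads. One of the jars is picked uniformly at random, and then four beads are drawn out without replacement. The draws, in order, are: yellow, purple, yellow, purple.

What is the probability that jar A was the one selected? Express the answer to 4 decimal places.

For each hypothesis, P(data | H) works out to: P(data | jar A) = (2/6)(4/5)(1/4)(3/3) = 1/15; P(data | jar B) = (4/5)(1/4)(3/3)(0/2) = 0; P(data | jar C) = (10/12)(2/11)(9/10)(1/9) = 1/66.
Weighting by the prior gives 1/3 · 1/15 = 1/45, 1/3 · 0 = 0, 1/3 · 1/66 = 1/198; with total 3/110.
So P(jar A | data) = (1/45) / (3/110) = 22/27.

0.8148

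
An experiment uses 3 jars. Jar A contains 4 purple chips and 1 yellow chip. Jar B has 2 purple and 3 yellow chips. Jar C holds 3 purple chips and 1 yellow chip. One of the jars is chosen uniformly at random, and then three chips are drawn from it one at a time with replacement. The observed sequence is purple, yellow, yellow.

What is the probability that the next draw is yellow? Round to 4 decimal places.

Under each hypothesis, the probability of the observed sequence is: P(data | jar A) = (4/5)(1/5)(1/5) = 0.032; P(data | jar B) = (2/5)(3/5)(3/5) = 0.144; P(data | jar C) = (3/4)(1/4)(1/4) = 0.046875.
Weighting by the prior gives 1/3 · 0.032 = 0.010667, 1/3 · 0.144 = 0.048, 1/3 · 0.046875 = 0.015625; these sum to 0.074292.
Normalising, the posterior is P(jar A | data) = 0.14358, P(jar B | data) = 0.6461, P(jar C | data) = 0.21032.
So P(yellow next | data) = Σ P(yellow next | H) P(H | data) = (1/5)(0.14358) + (3/5)(0.6461) + (1/4)(0.21032) = 0.46896.

0.4690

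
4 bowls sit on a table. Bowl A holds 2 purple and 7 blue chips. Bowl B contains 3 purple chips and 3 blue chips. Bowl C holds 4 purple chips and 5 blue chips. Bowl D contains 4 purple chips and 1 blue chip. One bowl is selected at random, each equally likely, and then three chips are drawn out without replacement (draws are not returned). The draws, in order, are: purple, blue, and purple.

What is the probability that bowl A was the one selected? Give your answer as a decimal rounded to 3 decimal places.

0.056

For each hypothesis, P(data | H) works out to: P(data | bowl A) = (2/9)(7/8)(1/7) = 0.027778; P(data | bowl B) = (3/6)(3/5)(2/4) = 0.15; P(data | bowl C) = (4/9)(5/8)(3/7) = 0.11905; P(data | bowl D) = (4/5)(1/4)(3/3) = 0.2.
Weighting by the prior gives 1/4 · 0.027778 = 0.0069444, 1/4 · 0.15 = 0.0375, 1/4 · 0.11905 = 0.029762, 1/4 · 0.2 = 0.05; these sum to 0.12421.
Hence P(bowl A | data) = (0.0069444) / (0.12421) = 0.055911.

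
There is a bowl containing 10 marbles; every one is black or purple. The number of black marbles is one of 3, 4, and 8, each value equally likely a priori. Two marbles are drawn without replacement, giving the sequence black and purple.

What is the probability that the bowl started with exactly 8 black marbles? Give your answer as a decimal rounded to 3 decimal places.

0.262

The likelihood of the observed sequence under each hypothesis: P(data | r = 3) = (3/10)(7/9) = 7/30; P(data | r = 4) = (4/10)(6/9) = 4/15; P(data | r = 8) = (8/10)(2/9) = 8/45.
The prior-weighted likelihoods are 1/3 · 7/30 = 7/90, 1/3 · 4/15 = 4/45, 1/3 · 8/45 = 8/135; these sum to 61/270.
By Bayes' rule, P(r = 8 | data) = (8/135) / (61/270) = 16/61.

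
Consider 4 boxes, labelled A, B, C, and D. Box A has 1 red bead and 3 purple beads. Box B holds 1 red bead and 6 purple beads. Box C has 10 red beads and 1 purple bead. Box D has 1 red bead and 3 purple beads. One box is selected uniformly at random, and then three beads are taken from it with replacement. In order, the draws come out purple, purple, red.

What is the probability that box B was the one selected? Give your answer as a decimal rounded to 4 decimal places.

The likelihood of the observed sequence under each hypothesis: P(data | box A) = (3/4)(3/4)(1/4) = 0.14062; P(data | box B) = (6/7)(6/7)(1/7) = 0.10496; P(data | box C) = (1/11)(1/11)(10/11) = 0.0075131; P(data | box D) = (3/4)(3/4)(1/4) = 0.14062.
The prior-weighted likelihoods are 1/4 · 0.14062 = 0.035156, 1/4 · 0.10496 = 0.026239, 1/4 · 0.0075131 = 0.0018783, 1/4 · 0.14062 = 0.035156; with total 0.09843.
By Bayes' rule, P(box B | data) = (0.026239) / (0.09843) = 0.26658.

0.2666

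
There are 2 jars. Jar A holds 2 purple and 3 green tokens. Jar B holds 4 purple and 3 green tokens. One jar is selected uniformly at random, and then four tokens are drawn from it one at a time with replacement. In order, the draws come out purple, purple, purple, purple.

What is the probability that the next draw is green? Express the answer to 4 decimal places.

0.4618

Compute the likelihood of the observed sequence for each case: P(data | jar A) = (2/5)(2/5)(2/5)(2/5) = 0.0256; P(data | jar B) = (4/7)(4/7)(4/7)(4/7) = 0.10662.
Weighting by the prior gives 1/2 · 0.0256 = 0.0128, 1/2 · 0.10662 = 0.053311; summing to 0.066111.
Normalising, the posterior is P(jar A | data) = 0.19361, P(jar B | data) = 0.80639.
Averaging over the posterior, P(green next | data) = (3/5)(0.19361) + (3/7)(0.80639) = 0.46176.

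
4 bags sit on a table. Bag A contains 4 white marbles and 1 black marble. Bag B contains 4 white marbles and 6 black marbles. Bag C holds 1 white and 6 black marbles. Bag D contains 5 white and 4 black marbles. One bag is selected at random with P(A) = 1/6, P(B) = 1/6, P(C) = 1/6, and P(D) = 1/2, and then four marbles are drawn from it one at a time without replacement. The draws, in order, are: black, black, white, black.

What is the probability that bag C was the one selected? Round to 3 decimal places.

0.400

Under each hypothesis, the probability of the observed sequence is: P(data | bag A) = (1/5)(0/4) = 0; P(data | bag B) = (6/10)(5/9)(4/8)(4/7) = 2/21; P(data | bag C) = (6/7)(5/6)(1/5)(4/4) = 1/7; P(data | bag D) = (4/9)(3/8)(5/7)(2/6) = 5/126.
The prior-weighted likelihoods are 1/6 · 0 = 0, 1/6 · 2/21 = 1/63, 1/6 · 1/7 = 1/42, 1/2 · 5/126 = 5/252; with total 5/84.
By Bayes' rule, P(bag C | data) = (1/42) / (5/84) = 2/5.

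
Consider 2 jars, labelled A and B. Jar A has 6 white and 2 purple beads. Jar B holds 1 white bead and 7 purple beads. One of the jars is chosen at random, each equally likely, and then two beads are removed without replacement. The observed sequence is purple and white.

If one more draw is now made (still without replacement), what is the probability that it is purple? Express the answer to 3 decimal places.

Compute the likelihood of the observed sequence for each case: P(data | jar A) = (2/8)(6/7) = 3/14; P(data | jar B) = (7/8)(1/7) = 1/8.
Weighting by the prior gives 1/2 · 3/14 = 3/28, 1/2 · 1/8 = 1/16; with total 19/112.
Normalising, the posterior is P(jar A | data) = 12/19, P(jar B | data) = 7/19.
So P(purple next | data) = Σ P(purple next | H) P(H | data) = (1/6)(12/19) + (1)(7/19) = 9/19.

0.474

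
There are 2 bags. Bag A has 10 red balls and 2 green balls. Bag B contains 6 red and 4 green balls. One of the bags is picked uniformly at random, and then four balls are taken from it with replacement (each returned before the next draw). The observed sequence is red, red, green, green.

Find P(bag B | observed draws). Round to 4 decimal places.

0.7491

Under each hypothesis, the probability of the observed sequence is: P(data | bag A) = (10/12)(10/12)(2/12)(2/12) = 0.01929; P(data | bag B) = (6/10)(6/10)(4/10)(4/10) = 0.0576.
Weighting by the prior gives 1/2 · 0.01929 = 0.0096451, 1/2 · 0.0576 = 0.0288; summing to 0.038445.
Therefore the posterior P(bag B | data) = (0.0288) / (0.038445) = 0.74912.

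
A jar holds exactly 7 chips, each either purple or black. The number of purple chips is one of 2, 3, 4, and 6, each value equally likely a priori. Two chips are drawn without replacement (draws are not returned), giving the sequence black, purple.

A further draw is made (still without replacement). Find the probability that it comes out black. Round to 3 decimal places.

Compute the likelihood of the observed sequence for each case: P(data | r = 2) = (5/7)(2/6) = 5/21; P(data | r = 3) = (4/7)(3/6) = 2/7; P(data | r = 4) = (3/7)(4/6) = 2/7; P(data | r = 6) = (1/7)(6/6) = 1/7.
Weighting by the prior gives 1/4 · 5/21 = 5/84, 1/4 · 2/7 = 1/14, 1/4 · 2/7 = 1/14, 1/4 · 1/7 = 1/28; with total 5/21.
Normalising, the posterior is P(r = 2 | data) = 1/4, P(r = 3 | data) = 3/10, P(r = 4 | data) = 3/10, P(r = 6 | data) = 3/20.
The predictive probability is P(black next | data) = (4/5)(1/4) + (3/5)(3/10) + (2/5)(3/10) + (0)(3/20) = 1/2.

0.500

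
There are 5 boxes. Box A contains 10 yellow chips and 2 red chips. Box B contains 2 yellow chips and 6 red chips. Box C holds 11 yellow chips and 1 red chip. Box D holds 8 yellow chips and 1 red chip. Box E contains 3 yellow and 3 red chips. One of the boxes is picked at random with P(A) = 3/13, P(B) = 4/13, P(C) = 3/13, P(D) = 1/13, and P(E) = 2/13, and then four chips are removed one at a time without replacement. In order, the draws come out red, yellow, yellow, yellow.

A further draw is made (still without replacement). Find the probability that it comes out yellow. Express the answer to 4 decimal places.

For each hypothesis, P(data | H) works out to: P(data | box A) = (2/12)(10/11)(9/10)(8/9) = 0.12121; P(data | box B) = (6/8)(2/7)(1/6)(0/5) = 0; P(data | box C) = (1/12)(11/11)(10/10)(9/9) = 0.083333; P(data | box D) = (1/9)(8/8)(7/7)(6/6) = 0.11111; P(data | box E) = (3/6)(3/5)(2/4)(1/3) = 0.05.
The prior-weighted likelihoods are 3/13 · 0.12121 = 0.027972, 4/13 · 0 = 0, 3/13 · 0.083333 = 0.019231, 1/13 · 0.11111 = 0.008547, 2/13 · 0.05 = 0.0076923; with total 0.063442.
Normalising, the posterior is P(box A | data) = 0.44091, P(box B | data) = 0, P(box C | data) = 0.30312, P(box D | data) = 0.13472, P(box E | data) = 0.12125.
Averaging over the posterior, P(yellow next | data) = (7/8)(0.44091) + (1)(0.30312) + (1)(0.13472) + (0)(0.12125) = 0.82364.

0.8236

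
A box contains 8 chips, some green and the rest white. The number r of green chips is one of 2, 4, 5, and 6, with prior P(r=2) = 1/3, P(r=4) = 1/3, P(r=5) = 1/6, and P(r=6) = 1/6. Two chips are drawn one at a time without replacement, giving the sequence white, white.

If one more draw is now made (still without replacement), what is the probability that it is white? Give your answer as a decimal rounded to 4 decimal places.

The likelihood of the observed sequence under each hypothesis: P(data | r = 2) = (6/8)(5/7) = 15/28; P(data | r = 4) = (4/8)(3/7) = 3/14; P(data | r = 5) = (3/8)(2/7) = 3/28; P(data | r = 6) = (2/8)(1/7) = 1/28.
Weighting by the prior gives 1/3 · 15/28 = 5/28, 1/3 · 3/14 = 1/14, 1/6 · 3/28 = 1/56, 1/6 · 1/28 = 1/168; summing to 23/84.
The posterior is then P(r = 2 | data) = 15/23, P(r = 4 | data) = 6/23, P(r = 5 | data) = 3/46, P(r = 6 | data) = 1/46.
The predictive probability is P(white next | data) = (2/3)(15/23) + (1/3)(6/23) + (1/6)(3/46) + (0)(1/46) = 49/92.

0.5326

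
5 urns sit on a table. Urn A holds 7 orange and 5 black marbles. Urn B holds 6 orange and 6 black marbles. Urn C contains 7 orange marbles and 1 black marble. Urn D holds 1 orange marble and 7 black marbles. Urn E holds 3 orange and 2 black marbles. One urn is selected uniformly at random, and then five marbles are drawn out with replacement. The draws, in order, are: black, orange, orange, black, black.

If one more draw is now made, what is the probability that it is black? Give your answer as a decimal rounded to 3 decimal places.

For each hypothesis, P(data | H) works out to: P(data | urn A) = (5/12)(7/12)(7/12)(5/12)(5/12) = 0.024615; P(data | urn B) = (6/12)(6/12)(6/12)(6/12)(6/12) = 0.03125; P(data | urn C) = (1/8)(7/8)(7/8)(1/8)(1/8) = 0.0014954; P(data | urn D) = (7/8)(1/8)(1/8)(7/8)(7/8) = 0.010468; P(data | urn E) = (2/5)(3/5)(3/5)(2/5)(2/5) = 0.02304.
Multiplying each by its prior: 1/5 · 0.024615 = 0.004923, 1/5 · 0.03125 = 0.00625, 1/5 · 0.0014954 = 0.00029907, 1/5 · 0.010468 = 0.0020935, 1/5 · 0.02304 = 0.004608; these sum to 0.018174.
Normalising, the posterior is P(urn A | data) = 0.27089, P(urn B | data) = 0.34391, P(urn C | data) = 0.016456, P(urn D | data) = 0.1152, P(urn E | data) = 0.25355.
So P(black next | data) = Σ P(black next | H) P(H | data) = (5/12)(0.27089) + (1/2)(0.34391) + (1/8)(0.016456) + (7/8)(0.1152) + (2/5)(0.25355) = 0.4891.

0.489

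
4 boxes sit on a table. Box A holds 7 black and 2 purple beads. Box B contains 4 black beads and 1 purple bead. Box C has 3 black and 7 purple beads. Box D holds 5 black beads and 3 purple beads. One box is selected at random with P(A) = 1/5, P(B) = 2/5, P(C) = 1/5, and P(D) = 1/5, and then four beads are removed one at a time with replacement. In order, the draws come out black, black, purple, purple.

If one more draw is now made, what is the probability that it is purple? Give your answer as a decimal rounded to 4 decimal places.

0.3795

For each hypothesis, P(data | H) works out to: P(data | box A) = (7/9)(7/9)(2/9)(2/9) = 0.029873; P(data | box B) = (4/5)(4/5)(1/5)(1/5) = 0.0256; P(data | box C) = (3/10)(3/10)(7/10)(7/10) = 0.0441; P(data | box D) = (5/8)(5/8)(3/8)(3/8) = 0.054932.
The prior-weighted likelihoods are 1/5 · 0.029873 = 0.0059747, 2/5 · 0.0256 = 0.01024, 1/5 · 0.0441 = 0.00882, 1/5 · 0.054932 = 0.010986; summing to 0.036021.
Dividing through by the total gives posterior P(box A | data) = 0.16587, P(box B | data) = 0.28428, P(box C | data) = 0.24486, P(box D | data) = 0.305.
So P(purple next | data) = Σ P(purple next | H) P(H | data) = (2/9)(0.16587) + (1/5)(0.28428) + (7/10)(0.24486) + (3/8)(0.305) = 0.37949.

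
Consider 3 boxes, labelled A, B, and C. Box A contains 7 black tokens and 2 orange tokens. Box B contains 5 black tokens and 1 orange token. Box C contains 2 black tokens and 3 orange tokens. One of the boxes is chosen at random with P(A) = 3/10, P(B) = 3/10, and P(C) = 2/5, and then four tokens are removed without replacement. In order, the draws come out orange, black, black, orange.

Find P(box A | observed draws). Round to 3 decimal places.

0.172

Under each hypothesis, the probability of the observed sequence is: P(data | box A) = (2/9)(7/8)(6/7)(1/6) = 1/36; P(data | box B) = (1/6)(5/5)(4/4)(0/3) = 0; P(data | box C) = (3/5)(2/4)(1/3)(2/2) = 1/10.
Weighting by the prior gives 3/10 · 1/36 = 1/120, 3/10 · 0 = 0, 2/5 · 1/10 = 1/25; summing to 29/600.
So P(box A | data) = (1/120) / (29/600) = 5/29.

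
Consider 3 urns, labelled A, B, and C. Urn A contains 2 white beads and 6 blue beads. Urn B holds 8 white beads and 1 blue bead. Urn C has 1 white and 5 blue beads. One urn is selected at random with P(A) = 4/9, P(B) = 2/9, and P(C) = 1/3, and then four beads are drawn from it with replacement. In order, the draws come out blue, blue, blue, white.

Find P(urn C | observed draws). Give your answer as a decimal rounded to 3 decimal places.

For each hypothesis, P(data | H) works out to: P(data | urn A) = (6/8)(6/8)(6/8)(2/8) = 0.10547; P(data | urn B) = (1/9)(1/9)(1/9)(8/9) = 0.0012193; P(data | urn C) = (5/6)(5/6)(5/6)(1/6) = 0.096451.
Multiplying each by its prior: 4/9 · 0.10547 = 0.046875, 2/9 · 0.0012193 = 0.00027096, 1/3 · 0.096451 = 0.03215; with total 0.079296.
So P(urn C | data) = (0.03215) / (0.079296) = 0.40544.

0.405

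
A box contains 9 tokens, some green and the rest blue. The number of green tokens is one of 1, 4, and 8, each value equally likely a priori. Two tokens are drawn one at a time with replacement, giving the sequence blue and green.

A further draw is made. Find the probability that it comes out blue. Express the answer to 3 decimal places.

The likelihood of the observed sequence under each hypothesis: P(data | r = 1) = (8/9)(1/9) = 8/81; P(data | r = 4) = (5/9)(4/9) = 20/81; P(data | r = 8) = (1/9)(8/9) = 8/81.
The prior-weighted likelihoods are 1/3 · 8/81 = 8/243, 1/3 · 20/81 = 20/243, 1/3 · 8/81 = 8/243; these sum to 4/27.
Dividing through by the total gives posterior P(r = 1 | data) = 2/9, P(r = 4 | data) = 5/9, P(r = 8 | data) = 2/9.
Averaging over the posterior, P(blue next | data) = (8/9)(2/9) + (5/9)(5/9) + (1/9)(2/9) = 43/81.

0.531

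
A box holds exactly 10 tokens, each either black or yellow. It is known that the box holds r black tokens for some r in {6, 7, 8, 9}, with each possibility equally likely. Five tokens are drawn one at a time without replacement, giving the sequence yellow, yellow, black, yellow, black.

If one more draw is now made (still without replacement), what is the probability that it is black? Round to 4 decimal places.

0.8519

Compute the likelihood of the observed sequence for each case: P(data | r = 6) = (4/10)(3/9)(6/8)(2/7)(5/6) = 0.02381; P(data | r = 7) = (3/10)(2/9)(7/8)(1/7)(6/6) = 0.0083333; P(data | r = 8) = (2/10)(1/9)(8/8)(0/7) = 0; P(data | r = 9) = (1/10)(0/9) = 0.
Multiplying each by its prior: 1/4 · 0.02381 = 0.0059524, 1/4 · 0.0083333 = 0.0020833, 1/4 · 0 = 0, 1/4 · 0 = 0; summing to 0.0080357.
Normalising, the posterior is P(r = 6 | data) = 0.74074, P(r = 7 | data) = 0.25926, P(r = 8 | data) = 0, P(r = 9 | data) = 0.
So P(black next | data) = Σ P(black next | H) P(H | data) = (4/5)(0.74074) + (1)(0.25926) = 0.85185.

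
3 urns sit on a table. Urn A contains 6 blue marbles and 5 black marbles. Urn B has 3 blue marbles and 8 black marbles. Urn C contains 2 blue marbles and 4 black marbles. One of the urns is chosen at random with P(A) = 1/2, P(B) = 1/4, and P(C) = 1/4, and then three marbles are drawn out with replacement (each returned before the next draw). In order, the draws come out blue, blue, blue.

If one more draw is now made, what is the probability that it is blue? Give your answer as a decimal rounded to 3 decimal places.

For each hypothesis, P(data | H) works out to: P(data | urn A) = (6/11)(6/11)(6/11) = 0.16228; P(data | urn B) = (3/11)(3/11)(3/11) = 0.020285; P(data | urn C) = (2/6)(2/6)(2/6) = 0.037037.
Multiplying each by its prior: 1/2 · 0.16228 = 0.081142, 1/4 · 0.020285 = 0.0050714, 1/4 · 0.037037 = 0.0092593; with total 0.095473.
Dividing through by the total gives posterior P(urn A | data) = 0.8499, P(urn B | data) = 0.053119, P(urn C | data) = 0.096983.
Averaging over the posterior, P(blue next | data) = (6/11)(0.8499) + (3/11)(0.053119) + (1/3)(0.096983) = 0.5104.

0.510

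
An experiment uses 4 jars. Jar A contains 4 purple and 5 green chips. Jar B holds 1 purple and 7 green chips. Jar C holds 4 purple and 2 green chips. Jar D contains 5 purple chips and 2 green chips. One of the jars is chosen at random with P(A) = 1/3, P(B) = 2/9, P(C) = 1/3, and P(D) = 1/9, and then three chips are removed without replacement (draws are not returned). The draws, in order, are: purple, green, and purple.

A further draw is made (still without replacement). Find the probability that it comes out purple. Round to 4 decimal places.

Compute the likelihood of the observed sequence for each case: P(data | jar A) = (4/9)(5/8)(3/7) = 0.11905; P(data | jar B) = (1/8)(7/7)(0/6) = 0; P(data | jar C) = (4/6)(2/5)(3/4) = 0.2; P(data | jar D) = (5/7)(2/6)(4/5) = 0.19048.
Multiplying each by its prior: 1/3 · 0.11905 = 0.039683, 2/9 · 0 = 0, 1/3 · 0.2 = 0.066667, 1/9 · 0.19048 = 0.021164; summing to 0.12751.
The posterior is then P(jar A | data) = 0.3112, P(jar B | data) = 0, P(jar C | data) = 0.52282, P(jar D | data) = 0.16598.
So P(purple next | data) = Σ P(purple next | H) P(H | data) = (1/3)(0.3112) + (2/3)(0.52282) + (3/4)(0.16598) = 0.57676.

0.5768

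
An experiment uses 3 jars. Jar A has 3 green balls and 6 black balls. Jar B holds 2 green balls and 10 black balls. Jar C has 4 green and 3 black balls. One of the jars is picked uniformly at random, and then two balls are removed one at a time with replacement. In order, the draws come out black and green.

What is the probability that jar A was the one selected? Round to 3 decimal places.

For each hypothesis, P(data | H) works out to: P(data | jar A) = (6/9)(3/9) = 0.22222; P(data | jar B) = (10/12)(2/12) = 0.13889; P(data | jar C) = (3/7)(4/7) = 0.2449.
The prior-weighted likelihoods are 1/3 · 0.22222 = 0.074074, 1/3 · 0.13889 = 0.046296, 1/3 · 0.2449 = 0.081633; with total 0.202.
So P(jar A | data) = (0.074074) / (0.202) = 0.3667.

0.367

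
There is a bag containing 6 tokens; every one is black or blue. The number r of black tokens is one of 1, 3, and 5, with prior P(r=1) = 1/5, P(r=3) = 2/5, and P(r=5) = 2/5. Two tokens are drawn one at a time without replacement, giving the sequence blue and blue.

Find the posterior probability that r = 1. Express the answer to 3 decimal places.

0.625

Under each hypothesis, the probability of the observed sequence is: P(data | r = 1) = (5/6)(4/5) = 2/3; P(data | r = 3) = (3/6)(2/5) = 1/5; P(data | r = 5) = (1/6)(0/5) = 0.
The prior-weighted likelihoods are 1/5 · 2/3 = 2/15, 2/5 · 1/5 = 2/25, 2/5 · 0 = 0; summing to 16/75.
So P(r = 1 | data) = (2/15) / (16/75) = 5/8.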